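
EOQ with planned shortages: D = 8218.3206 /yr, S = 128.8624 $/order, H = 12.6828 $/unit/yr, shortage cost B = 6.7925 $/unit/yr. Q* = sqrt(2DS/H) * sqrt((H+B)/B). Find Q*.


sqrt(2DS/H) = 408.6599
sqrt((H+B)/B) = 1.6933
Q* = 408.6599 * 1.6933 = 691.9733

691.9733 units


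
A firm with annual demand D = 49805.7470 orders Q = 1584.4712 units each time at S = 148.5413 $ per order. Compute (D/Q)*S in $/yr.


Number of orders = D/Q = 31.4337
Cost = 31.4337 * 148.5413 = 4669.1984

4669.1984 $/yr


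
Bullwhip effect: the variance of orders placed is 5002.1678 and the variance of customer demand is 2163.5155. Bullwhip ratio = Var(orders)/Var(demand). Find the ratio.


BW = 5002.1678 / 2163.5155 = 2.3121

2.3121


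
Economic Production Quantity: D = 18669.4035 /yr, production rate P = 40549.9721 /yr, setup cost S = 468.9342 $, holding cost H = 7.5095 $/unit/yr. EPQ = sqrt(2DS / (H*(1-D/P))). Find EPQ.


1 - D/P = 1 - 0.4604 = 0.5396
H*(1-D/P) = 4.0521
2DS = 17509443.5895
EPQ = sqrt(4321089.6814) = 2078.7231

2078.7231 units


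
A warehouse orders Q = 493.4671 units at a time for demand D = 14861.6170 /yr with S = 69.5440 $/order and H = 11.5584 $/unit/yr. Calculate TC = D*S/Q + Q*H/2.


Ordering cost = D*S/Q = 2094.4381
Holding cost = Q*H/2 = 2851.8451
TC = 2094.4381 + 2851.8451 = 4946.2832

4946.2832 $/yr


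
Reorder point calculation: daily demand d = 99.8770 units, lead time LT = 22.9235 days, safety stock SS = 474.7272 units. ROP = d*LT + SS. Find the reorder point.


d*LT = 99.8770 * 22.9235 = 2289.5304
ROP = 2289.5304 + 474.7272 = 2764.2576

2764.2576 units


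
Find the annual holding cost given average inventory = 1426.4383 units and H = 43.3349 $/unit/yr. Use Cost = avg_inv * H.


Cost = 1426.4383 * 43.3349 = 61814.5611

61814.5611 $/yr


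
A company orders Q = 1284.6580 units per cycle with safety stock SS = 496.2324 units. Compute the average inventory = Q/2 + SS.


Q/2 = 642.3290
Avg = 642.3290 + 496.2324 = 1138.5614

1138.5614 units


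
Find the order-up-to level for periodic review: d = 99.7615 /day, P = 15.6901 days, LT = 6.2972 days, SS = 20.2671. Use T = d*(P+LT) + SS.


P + LT = 21.9873
d*(P+LT) = 99.7615 * 21.9873 = 2193.4860
T = 2193.4860 + 20.2671 = 2213.7531

2213.7531 units


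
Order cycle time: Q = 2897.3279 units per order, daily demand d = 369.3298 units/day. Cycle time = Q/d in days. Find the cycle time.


Cycle = 2897.3279 / 369.3298 = 7.8448

7.8448 days


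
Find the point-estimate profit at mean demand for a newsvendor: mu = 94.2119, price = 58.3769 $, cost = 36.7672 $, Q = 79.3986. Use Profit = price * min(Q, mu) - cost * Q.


Sales at mu = min(79.3986, 94.2119) = 79.3986
Revenue = 58.3769 * 79.3986 = 4635.0441
Total cost = 36.7672 * 79.3986 = 2919.2642
Profit = 4635.0441 - 2919.2642 = 1715.7799

1715.7799 $


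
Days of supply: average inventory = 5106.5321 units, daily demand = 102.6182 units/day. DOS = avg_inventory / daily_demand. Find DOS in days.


DOS = 5106.5321 / 102.6182 = 49.7624

49.7624 days


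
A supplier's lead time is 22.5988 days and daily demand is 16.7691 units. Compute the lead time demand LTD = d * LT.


LTD = 16.7691 * 22.5988 = 378.9615

378.9615 units


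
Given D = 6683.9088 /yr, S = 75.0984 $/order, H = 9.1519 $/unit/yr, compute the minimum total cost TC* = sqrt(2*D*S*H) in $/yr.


2*D*S*H = 9187608.0895
TC* = sqrt(9187608.0895) = 3031.1067

3031.1067 $/yr


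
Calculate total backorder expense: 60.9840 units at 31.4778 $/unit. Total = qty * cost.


Total = 60.9840 * 31.4778 = 1919.6422

1919.6422 $


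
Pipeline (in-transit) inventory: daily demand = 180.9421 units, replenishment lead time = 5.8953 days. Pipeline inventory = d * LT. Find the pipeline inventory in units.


Pipeline = 180.9421 * 5.8953 = 1066.7080

1066.7080 units


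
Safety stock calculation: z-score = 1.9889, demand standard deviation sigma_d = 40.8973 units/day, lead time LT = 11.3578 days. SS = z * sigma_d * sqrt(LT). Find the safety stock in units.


sqrt(LT) = sqrt(11.3578) = 3.3701
SS = 1.9889 * 40.8973 * 3.3701 = 274.1288

274.1288 units


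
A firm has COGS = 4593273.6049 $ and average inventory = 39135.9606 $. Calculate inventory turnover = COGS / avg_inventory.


Turnover = 4593273.6049 / 39135.9606 = 117.3671

117.3671


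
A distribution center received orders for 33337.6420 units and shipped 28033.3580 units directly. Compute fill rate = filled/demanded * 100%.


FR = 28033.3580 / 33337.6420 * 100 = 84.0892

84.0892%


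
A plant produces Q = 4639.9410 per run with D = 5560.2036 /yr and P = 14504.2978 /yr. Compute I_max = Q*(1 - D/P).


D/P = 0.3833
1 - D/P = 0.6167
I_max = 4639.9410 * 0.6167 = 2861.2257

2861.2257 units


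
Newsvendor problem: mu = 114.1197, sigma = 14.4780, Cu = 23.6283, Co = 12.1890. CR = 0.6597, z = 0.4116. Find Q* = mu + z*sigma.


CR = Cu/(Cu+Co) = 23.6283/(23.6283+12.1890) = 0.6597
z = 0.4116
Q* = 114.1197 + 0.4116 * 14.4780 = 120.0788

120.0788 units


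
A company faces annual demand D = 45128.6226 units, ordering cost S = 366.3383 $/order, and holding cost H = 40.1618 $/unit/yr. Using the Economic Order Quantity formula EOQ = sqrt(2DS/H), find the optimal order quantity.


2*D*S = 2 * 45128.6226 * 366.3383 = 33064685.7693
2*D*S/H = 823286.9485
EOQ = sqrt(823286.9485) = 907.3516

907.3516 units


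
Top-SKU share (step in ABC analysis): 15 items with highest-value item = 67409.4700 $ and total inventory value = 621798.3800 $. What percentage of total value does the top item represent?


Top item = 67409.4700
Total = 621798.3800
Percentage = 67409.4700 / 621798.3800 * 100 = 10.8410

10.8410%


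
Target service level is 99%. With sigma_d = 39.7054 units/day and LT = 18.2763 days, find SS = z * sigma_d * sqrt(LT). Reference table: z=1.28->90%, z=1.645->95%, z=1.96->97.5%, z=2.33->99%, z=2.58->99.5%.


From the table, SL = 99% corresponds to z = 2.33
sqrt(LT) = sqrt(18.2763) = 4.2751
SS = 2.33 * 39.7054 * 4.2751 = 395.5029

395.5029 units


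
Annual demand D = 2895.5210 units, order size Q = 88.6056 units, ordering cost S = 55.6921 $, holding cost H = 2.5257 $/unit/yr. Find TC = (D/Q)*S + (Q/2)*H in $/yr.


Ordering cost = D*S/Q = 1819.9487
Holding cost = Q*H/2 = 111.8956
TC = 1819.9487 + 111.8956 = 1931.8443

1931.8443 $/yr


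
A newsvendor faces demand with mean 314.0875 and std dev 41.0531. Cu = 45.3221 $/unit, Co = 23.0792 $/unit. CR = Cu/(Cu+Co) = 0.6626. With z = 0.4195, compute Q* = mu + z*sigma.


CR = Cu/(Cu+Co) = 45.3221/(45.3221+23.0792) = 0.6626
z = 0.4195
Q* = 314.0875 + 0.4195 * 41.0531 = 331.3093

331.3093 units


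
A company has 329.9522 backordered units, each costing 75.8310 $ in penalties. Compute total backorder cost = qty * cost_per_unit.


Total = 329.9522 * 75.8310 = 25020.6053

25020.6053 $


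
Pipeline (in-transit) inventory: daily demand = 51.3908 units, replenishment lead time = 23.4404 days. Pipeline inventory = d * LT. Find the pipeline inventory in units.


Pipeline = 51.3908 * 23.4404 = 1204.6209

1204.6209 units


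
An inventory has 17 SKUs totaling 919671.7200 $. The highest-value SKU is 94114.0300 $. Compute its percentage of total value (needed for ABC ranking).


Top item = 94114.0300
Total = 919671.7200
Percentage = 94114.0300 / 919671.7200 * 100 = 10.2334

10.2334%


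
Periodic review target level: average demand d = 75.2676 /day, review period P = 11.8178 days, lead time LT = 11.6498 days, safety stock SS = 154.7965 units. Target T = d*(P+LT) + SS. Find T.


P + LT = 23.4676
d*(P+LT) = 75.2676 * 23.4676 = 1766.3499
T = 1766.3499 + 154.7965 = 1921.1464

1921.1464 units


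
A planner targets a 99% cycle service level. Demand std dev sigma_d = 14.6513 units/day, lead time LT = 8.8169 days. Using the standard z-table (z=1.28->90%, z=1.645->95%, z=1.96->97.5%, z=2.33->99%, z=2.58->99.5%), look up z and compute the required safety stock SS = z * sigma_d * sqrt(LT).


From the table, SL = 99% corresponds to z = 2.33
sqrt(LT) = sqrt(8.8169) = 2.9693
SS = 2.33 * 14.6513 * 2.9693 = 101.3655

101.3655 units


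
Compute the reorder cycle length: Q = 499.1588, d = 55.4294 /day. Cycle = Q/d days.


Cycle = 499.1588 / 55.4294 = 9.0053

9.0053 days


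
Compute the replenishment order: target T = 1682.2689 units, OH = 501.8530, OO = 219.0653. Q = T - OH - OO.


Inventory position = OH + OO = 501.8530 + 219.0653 = 720.9183
Q = 1682.2689 - 720.9183 = 961.3506

961.3506 units


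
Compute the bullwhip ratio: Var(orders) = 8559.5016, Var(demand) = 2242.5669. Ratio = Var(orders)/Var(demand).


BW = 8559.5016 / 2242.5669 = 3.8168

3.8168


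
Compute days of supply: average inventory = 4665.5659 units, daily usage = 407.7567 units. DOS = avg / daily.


DOS = 4665.5659 / 407.7567 = 11.4420

11.4420 days


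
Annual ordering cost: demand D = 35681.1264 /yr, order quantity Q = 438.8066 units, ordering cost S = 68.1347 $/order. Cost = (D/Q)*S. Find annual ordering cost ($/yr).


Number of orders = D/Q = 81.3140
Cost = 81.3140 * 68.1347 = 5540.3060

5540.3060 $/yr


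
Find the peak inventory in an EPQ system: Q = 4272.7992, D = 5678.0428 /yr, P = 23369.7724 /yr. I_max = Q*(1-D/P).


D/P = 0.2430
1 - D/P = 0.7570
I_max = 4272.7992 * 0.7570 = 3234.6574

3234.6574 units


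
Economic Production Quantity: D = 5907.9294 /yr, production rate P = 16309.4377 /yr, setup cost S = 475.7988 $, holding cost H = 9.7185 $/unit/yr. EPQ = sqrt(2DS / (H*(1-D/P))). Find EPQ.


1 - D/P = 1 - 0.3622 = 0.6378
H*(1-D/P) = 6.1981
2DS = 5621971.4380
EPQ = sqrt(907051.7469) = 952.3926

952.3926 units


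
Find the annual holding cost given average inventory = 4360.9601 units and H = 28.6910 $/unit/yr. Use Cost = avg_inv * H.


Cost = 4360.9601 * 28.6910 = 125120.3062

125120.3062 $/yr


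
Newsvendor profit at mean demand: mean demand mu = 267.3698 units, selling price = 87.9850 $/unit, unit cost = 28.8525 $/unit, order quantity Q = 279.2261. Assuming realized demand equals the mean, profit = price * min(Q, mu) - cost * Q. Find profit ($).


Sales at mu = min(279.2261, 267.3698) = 267.3698
Revenue = 87.9850 * 267.3698 = 23524.5319
Total cost = 28.8525 * 279.2261 = 8056.3711
Profit = 23524.5319 - 8056.3711 = 15468.1608

15468.1608 $


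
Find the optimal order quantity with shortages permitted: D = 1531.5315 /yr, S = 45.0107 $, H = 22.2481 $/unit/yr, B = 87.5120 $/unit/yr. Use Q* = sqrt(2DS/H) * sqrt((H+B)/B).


sqrt(2DS/H) = 78.7208
sqrt((H+B)/B) = 1.1199
Q* = 78.7208 * 1.1199 = 88.1613

88.1613 units


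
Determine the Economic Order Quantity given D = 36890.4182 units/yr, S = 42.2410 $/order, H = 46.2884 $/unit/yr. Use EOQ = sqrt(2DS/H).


2*D*S = 2 * 36890.4182 * 42.2410 = 3116576.3104
2*D*S/H = 67329.5320
EOQ = sqrt(67329.5320) = 259.4793

259.4793 units


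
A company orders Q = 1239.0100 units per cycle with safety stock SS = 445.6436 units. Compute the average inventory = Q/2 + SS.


Q/2 = 619.5050
Avg = 619.5050 + 445.6436 = 1065.1486

1065.1486 units


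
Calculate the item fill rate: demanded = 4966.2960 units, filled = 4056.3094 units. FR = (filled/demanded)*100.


FR = 4056.3094 / 4966.2960 * 100 = 81.6768

81.6768%


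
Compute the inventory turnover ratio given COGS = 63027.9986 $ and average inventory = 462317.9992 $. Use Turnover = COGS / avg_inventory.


Turnover = 63027.9986 / 462317.9992 = 0.1363

0.1363


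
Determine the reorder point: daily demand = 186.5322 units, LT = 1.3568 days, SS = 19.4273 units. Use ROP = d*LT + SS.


d*LT = 186.5322 * 1.3568 = 253.0869
ROP = 253.0869 + 19.4273 = 272.5142

272.5142 units


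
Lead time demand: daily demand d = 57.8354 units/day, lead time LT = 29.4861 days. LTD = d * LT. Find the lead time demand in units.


LTD = 57.8354 * 29.4861 = 1705.3404

1705.3404 units


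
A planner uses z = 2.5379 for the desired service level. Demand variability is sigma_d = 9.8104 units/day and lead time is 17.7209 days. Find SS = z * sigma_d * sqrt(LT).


sqrt(LT) = sqrt(17.7209) = 4.2096
SS = 2.5379 * 9.8104 * 4.2096 = 104.8103

104.8103 units


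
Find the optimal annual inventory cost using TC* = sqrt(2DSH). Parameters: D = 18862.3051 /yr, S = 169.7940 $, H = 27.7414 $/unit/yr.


2*D*S*H = 177695109.3371
TC* = sqrt(177695109.3371) = 13330.2329

13330.2329 $/yr


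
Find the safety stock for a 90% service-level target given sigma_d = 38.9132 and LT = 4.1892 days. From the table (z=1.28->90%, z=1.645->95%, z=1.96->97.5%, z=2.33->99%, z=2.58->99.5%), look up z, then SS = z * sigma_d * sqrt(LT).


From the table, SL = 90% corresponds to z = 1.28
sqrt(LT) = sqrt(4.1892) = 2.0468
SS = 1.28 * 38.9132 * 2.0468 = 101.9465

101.9465 units


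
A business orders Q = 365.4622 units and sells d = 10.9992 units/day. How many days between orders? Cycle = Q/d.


Cycle = 365.4622 / 10.9992 = 33.2263

33.2263 days


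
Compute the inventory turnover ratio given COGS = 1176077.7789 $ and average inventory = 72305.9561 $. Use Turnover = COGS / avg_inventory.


Turnover = 1176077.7789 / 72305.9561 = 16.2653

16.2653


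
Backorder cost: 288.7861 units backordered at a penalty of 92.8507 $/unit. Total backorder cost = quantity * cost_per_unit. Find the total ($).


Total = 288.7861 * 92.8507 = 26813.9915

26813.9915 $


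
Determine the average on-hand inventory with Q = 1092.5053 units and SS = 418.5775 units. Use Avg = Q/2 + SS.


Q/2 = 546.2527
Avg = 546.2527 + 418.5775 = 964.8302

964.8302 units


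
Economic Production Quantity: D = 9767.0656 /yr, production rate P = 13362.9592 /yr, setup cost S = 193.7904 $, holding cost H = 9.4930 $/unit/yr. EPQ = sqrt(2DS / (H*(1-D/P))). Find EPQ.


1 - D/P = 1 - 0.7309 = 0.2691
H*(1-D/P) = 2.5545
2DS = 3785527.0989
EPQ = sqrt(1481899.2841) = 1217.3329

1217.3329 units


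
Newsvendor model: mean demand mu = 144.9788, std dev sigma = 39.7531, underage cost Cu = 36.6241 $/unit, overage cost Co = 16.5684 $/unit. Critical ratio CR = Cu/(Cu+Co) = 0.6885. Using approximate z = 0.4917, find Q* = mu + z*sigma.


CR = Cu/(Cu+Co) = 36.6241/(36.6241+16.5684) = 0.6885
z = 0.4917
Q* = 144.9788 + 0.4917 * 39.7531 = 164.5254

164.5254 units


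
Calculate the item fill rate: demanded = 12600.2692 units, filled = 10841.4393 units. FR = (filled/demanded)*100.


FR = 10841.4393 / 12600.2692 * 100 = 86.0413

86.0413%


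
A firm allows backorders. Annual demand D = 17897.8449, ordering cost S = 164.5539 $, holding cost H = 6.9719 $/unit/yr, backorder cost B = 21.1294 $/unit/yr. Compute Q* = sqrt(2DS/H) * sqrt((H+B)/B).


sqrt(2DS/H) = 919.1659
sqrt((H+B)/B) = 1.1532
Q* = 919.1659 * 1.1532 = 1060.0187

1060.0187 units


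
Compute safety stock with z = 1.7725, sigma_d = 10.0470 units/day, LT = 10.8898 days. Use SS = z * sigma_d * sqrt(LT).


sqrt(LT) = sqrt(10.8898) = 3.3000
SS = 1.7725 * 10.0470 * 3.3000 = 58.7669

58.7669 units


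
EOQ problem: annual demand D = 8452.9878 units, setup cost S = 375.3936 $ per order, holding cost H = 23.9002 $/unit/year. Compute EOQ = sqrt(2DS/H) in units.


2*D*S = 2 * 8452.9878 * 375.3936 = 6346395.0420
2*D*S/H = 265537.3194
EOQ = sqrt(265537.3194) = 515.3031

515.3031 units


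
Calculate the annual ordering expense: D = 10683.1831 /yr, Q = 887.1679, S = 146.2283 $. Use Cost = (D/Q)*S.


Number of orders = D/Q = 12.0419
Cost = 12.0419 * 146.2283 = 1760.8659

1760.8659 $/yr


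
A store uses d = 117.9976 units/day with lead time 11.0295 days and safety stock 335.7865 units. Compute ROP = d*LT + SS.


d*LT = 117.9976 * 11.0295 = 1301.4545
ROP = 1301.4545 + 335.7865 = 1637.2410

1637.2410 units


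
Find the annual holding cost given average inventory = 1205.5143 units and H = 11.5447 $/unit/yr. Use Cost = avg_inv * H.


Cost = 1205.5143 * 11.5447 = 13917.3009

13917.3009 $/yr


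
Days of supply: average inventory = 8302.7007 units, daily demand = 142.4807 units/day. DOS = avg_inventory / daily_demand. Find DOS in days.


DOS = 8302.7007 / 142.4807 = 58.2725

58.2725 days


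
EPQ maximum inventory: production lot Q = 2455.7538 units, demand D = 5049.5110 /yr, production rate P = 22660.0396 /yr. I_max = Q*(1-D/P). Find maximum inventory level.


D/P = 0.2228
1 - D/P = 0.7772
I_max = 2455.7538 * 0.7772 = 1908.5193

1908.5193 units


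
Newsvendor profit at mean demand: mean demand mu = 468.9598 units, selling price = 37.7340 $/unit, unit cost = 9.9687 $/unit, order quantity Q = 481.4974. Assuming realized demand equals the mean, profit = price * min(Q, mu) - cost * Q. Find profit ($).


Sales at mu = min(481.4974, 468.9598) = 468.9598
Revenue = 37.7340 * 468.9598 = 17695.7291
Total cost = 9.9687 * 481.4974 = 4799.9031
Profit = 17695.7291 - 4799.9031 = 12895.8260

12895.8260 $


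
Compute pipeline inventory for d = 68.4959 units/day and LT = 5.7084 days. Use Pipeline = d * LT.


Pipeline = 68.4959 * 5.7084 = 391.0020

391.0020 units


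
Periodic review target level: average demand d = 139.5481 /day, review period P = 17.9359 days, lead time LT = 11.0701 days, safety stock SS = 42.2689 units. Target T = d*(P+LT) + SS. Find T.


P + LT = 29.0060
d*(P+LT) = 139.5481 * 29.0060 = 4047.7322
T = 4047.7322 + 42.2689 = 4090.0011

4090.0011 units


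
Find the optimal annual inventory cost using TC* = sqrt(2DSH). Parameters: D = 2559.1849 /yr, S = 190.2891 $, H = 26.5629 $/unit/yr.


2*D*S*H = 25871467.2537
TC* = sqrt(25871467.2537) = 5086.4002

5086.4002 $/yr


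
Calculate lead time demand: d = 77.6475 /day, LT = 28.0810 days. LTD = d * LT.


LTD = 77.6475 * 28.0810 = 2180.4194

2180.4194 units


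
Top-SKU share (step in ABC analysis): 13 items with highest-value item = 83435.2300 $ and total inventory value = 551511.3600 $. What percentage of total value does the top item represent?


Top item = 83435.2300
Total = 551511.3600
Percentage = 83435.2300 / 551511.3600 * 100 = 15.1285

15.1285%


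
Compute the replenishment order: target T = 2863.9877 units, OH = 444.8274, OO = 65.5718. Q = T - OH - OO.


Inventory position = OH + OO = 444.8274 + 65.5718 = 510.3992
Q = 2863.9877 - 510.3992 = 2353.5885

2353.5885 units


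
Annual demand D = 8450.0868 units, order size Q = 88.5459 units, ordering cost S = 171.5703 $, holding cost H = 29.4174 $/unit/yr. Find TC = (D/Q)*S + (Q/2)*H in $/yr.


Ordering cost = D*S/Q = 16373.2474
Holding cost = Q*H/2 = 1302.3951
TC = 16373.2474 + 1302.3951 = 17675.6425

17675.6425 $/yr


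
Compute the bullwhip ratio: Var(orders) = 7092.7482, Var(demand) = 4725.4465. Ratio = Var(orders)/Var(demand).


BW = 7092.7482 / 4725.4465 = 1.5010

1.5010


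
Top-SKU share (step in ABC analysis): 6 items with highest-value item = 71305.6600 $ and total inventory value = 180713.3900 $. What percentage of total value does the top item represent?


Top item = 71305.6600
Total = 180713.3900
Percentage = 71305.6600 / 180713.3900 * 100 = 39.4579

39.4579%


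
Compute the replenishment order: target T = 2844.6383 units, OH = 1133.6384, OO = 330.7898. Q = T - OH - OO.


Inventory position = OH + OO = 1133.6384 + 330.7898 = 1464.4282
Q = 2844.6383 - 1464.4282 = 1380.2101

1380.2101 units


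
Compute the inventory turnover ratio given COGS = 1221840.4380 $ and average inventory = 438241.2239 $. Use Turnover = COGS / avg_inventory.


Turnover = 1221840.4380 / 438241.2239 = 2.7881

2.7881


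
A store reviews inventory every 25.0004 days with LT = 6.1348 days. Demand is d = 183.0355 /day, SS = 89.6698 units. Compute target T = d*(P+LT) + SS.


P + LT = 31.1352
d*(P+LT) = 183.0355 * 31.1352 = 5698.8469
T = 5698.8469 + 89.6698 = 5788.5167

5788.5167 units


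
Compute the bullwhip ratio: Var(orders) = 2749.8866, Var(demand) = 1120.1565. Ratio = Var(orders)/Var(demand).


BW = 2749.8866 / 1120.1565 = 2.4549

2.4549


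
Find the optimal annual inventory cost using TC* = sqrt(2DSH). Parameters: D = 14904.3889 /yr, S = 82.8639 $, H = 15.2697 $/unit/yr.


2*D*S*H = 37717252.0470
TC* = sqrt(37717252.0470) = 6141.4373

6141.4373 $/yr


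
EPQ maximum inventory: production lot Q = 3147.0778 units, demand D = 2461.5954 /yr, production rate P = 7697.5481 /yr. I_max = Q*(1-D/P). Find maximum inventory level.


D/P = 0.3198
1 - D/P = 0.6802
I_max = 3147.0778 * 0.6802 = 2140.6752

2140.6752 units


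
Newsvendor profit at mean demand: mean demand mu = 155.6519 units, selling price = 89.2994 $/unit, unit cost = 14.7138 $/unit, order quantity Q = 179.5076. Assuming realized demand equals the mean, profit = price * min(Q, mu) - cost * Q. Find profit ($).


Sales at mu = min(179.5076, 155.6519) = 155.6519
Revenue = 89.2994 * 155.6519 = 13899.6213
Total cost = 14.7138 * 179.5076 = 2641.2389
Profit = 13899.6213 - 2641.2389 = 11258.3824

11258.3824 $


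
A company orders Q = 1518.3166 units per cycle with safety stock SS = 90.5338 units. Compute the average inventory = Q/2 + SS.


Q/2 = 759.1583
Avg = 759.1583 + 90.5338 = 849.6921

849.6921 units


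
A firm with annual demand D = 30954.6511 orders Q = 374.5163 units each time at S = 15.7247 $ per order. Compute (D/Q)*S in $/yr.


Number of orders = D/Q = 82.6523
Cost = 82.6523 * 15.7247 = 1299.6834

1299.6834 $/yr


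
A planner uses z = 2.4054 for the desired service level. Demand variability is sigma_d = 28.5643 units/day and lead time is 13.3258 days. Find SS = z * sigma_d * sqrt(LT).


sqrt(LT) = sqrt(13.3258) = 3.6505
SS = 2.4054 * 28.5643 * 3.6505 = 250.8173

250.8173 units


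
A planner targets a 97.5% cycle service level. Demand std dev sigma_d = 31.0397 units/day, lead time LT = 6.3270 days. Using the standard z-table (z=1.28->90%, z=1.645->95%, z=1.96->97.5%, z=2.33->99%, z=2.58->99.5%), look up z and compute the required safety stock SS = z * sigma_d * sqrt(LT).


From the table, SL = 97.5% corresponds to z = 1.96
sqrt(LT) = sqrt(6.3270) = 2.5154
SS = 1.96 * 31.0397 * 2.5154 = 153.0286

153.0286 units


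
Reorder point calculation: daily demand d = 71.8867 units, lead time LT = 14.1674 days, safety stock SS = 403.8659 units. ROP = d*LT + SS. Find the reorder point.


d*LT = 71.8867 * 14.1674 = 1018.4476
ROP = 1018.4476 + 403.8659 = 1422.3135

1422.3135 units


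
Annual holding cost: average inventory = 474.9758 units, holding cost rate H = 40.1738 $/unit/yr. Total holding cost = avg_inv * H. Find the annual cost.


Cost = 474.9758 * 40.1738 = 19081.5828

19081.5828 $/yr


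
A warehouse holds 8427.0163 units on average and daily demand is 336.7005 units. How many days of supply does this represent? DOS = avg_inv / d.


DOS = 8427.0163 / 336.7005 = 25.0282

25.0282 days


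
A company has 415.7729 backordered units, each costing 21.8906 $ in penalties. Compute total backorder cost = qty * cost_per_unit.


Total = 415.7729 * 21.8906 = 9101.5182

9101.5182 $


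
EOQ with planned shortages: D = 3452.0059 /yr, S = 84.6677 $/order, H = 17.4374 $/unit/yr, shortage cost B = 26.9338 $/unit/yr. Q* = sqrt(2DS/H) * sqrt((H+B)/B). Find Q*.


sqrt(2DS/H) = 183.0918
sqrt((H+B)/B) = 1.2835
Q* = 183.0918 * 1.2835 = 235.0015

235.0015 units


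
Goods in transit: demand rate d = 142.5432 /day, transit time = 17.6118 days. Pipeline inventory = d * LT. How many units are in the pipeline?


Pipeline = 142.5432 * 17.6118 = 2510.4423

2510.4423 units


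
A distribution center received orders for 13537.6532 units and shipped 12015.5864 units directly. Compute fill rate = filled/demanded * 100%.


FR = 12015.5864 / 13537.6532 * 100 = 88.7568

88.7568%


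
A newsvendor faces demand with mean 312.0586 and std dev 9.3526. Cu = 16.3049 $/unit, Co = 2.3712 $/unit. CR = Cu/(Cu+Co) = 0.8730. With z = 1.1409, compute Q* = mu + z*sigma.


CR = Cu/(Cu+Co) = 16.3049/(16.3049+2.3712) = 0.8730
z = 1.1409
Q* = 312.0586 + 1.1409 * 9.3526 = 322.7290

322.7290 units


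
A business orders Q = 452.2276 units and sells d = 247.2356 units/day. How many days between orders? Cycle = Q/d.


Cycle = 452.2276 / 247.2356 = 1.8291

1.8291 days


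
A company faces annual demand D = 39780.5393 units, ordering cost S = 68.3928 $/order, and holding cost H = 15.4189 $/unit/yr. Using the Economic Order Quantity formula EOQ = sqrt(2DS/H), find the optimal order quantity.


2*D*S = 2 * 39780.5393 * 68.3928 = 5441404.9365
2*D*S/H = 352904.8724
EOQ = sqrt(352904.8724) = 594.0580

594.0580 units


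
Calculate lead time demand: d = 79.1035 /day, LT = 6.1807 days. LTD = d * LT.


LTD = 79.1035 * 6.1807 = 488.9150

488.9150 units


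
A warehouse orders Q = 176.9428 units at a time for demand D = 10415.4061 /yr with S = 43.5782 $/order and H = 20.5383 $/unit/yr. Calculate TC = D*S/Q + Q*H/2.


Ordering cost = D*S/Q = 2565.1490
Holding cost = Q*H/2 = 1817.0522
TC = 2565.1490 + 1817.0522 = 4382.2012

4382.2012 $/yr


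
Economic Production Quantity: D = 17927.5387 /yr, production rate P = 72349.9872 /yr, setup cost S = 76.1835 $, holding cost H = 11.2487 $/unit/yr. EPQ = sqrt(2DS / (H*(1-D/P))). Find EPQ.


1 - D/P = 1 - 0.2478 = 0.7522
H*(1-D/P) = 8.4614
2DS = 2731565.2891
EPQ = sqrt(322826.8381) = 568.1785

568.1785 units


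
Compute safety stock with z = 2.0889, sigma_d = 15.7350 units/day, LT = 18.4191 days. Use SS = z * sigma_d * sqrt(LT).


sqrt(LT) = sqrt(18.4191) = 4.2917
SS = 2.0889 * 15.7350 * 4.2917 = 141.0648

141.0648 units


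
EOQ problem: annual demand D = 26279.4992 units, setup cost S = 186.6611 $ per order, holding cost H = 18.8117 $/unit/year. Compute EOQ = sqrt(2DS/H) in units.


2*D*S = 2 * 26279.4992 * 186.6611 = 9810720.4562
2*D*S/H = 521522.2684
EOQ = sqrt(521522.2684) = 722.1650

722.1650 units


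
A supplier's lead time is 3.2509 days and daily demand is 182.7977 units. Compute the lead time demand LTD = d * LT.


LTD = 182.7977 * 3.2509 = 594.2570

594.2570 units


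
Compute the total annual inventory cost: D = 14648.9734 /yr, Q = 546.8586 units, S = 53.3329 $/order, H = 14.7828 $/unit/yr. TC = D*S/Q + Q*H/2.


Ordering cost = D*S/Q = 1428.6549
Holding cost = Q*H/2 = 4042.0507
TC = 1428.6549 + 4042.0507 = 5470.7056

5470.7056 $/yr


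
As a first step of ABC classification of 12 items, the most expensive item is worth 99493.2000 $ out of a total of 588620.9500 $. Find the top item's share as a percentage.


Top item = 99493.2000
Total = 588620.9500
Percentage = 99493.2000 / 588620.9500 * 100 = 16.9028

16.9028%


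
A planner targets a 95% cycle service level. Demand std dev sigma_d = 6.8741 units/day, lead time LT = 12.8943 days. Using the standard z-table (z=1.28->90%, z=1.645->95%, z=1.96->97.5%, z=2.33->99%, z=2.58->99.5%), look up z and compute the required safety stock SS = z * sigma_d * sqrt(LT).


From the table, SL = 95% corresponds to z = 1.645
sqrt(LT) = sqrt(12.8943) = 3.5909
SS = 1.645 * 6.8741 * 3.5909 = 40.6051

40.6051 units


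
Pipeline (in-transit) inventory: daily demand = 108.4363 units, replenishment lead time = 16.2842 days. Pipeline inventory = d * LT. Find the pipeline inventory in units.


Pipeline = 108.4363 * 16.2842 = 1765.7984

1765.7984 units


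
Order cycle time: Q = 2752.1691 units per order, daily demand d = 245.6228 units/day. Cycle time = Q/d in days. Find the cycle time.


Cycle = 2752.1691 / 245.6228 = 11.2049

11.2049 days


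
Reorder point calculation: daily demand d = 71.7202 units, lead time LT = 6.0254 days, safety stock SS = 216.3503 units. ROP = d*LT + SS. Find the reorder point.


d*LT = 71.7202 * 6.0254 = 432.1429
ROP = 432.1429 + 216.3503 = 648.4932

648.4932 units


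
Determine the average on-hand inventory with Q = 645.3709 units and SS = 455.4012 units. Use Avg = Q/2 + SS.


Q/2 = 322.6855
Avg = 322.6855 + 455.4012 = 778.0866

778.0866 units


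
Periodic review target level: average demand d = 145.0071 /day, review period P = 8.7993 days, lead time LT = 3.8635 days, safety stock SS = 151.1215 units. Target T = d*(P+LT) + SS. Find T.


P + LT = 12.6628
d*(P+LT) = 145.0071 * 12.6628 = 1836.1959
T = 1836.1959 + 151.1215 = 1987.3174

1987.3174 units


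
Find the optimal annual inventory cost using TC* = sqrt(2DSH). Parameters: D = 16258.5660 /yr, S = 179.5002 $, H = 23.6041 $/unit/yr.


2*D*S*H = 137773159.0692
TC* = sqrt(137773159.0692) = 11737.6812

11737.6812 $/yr


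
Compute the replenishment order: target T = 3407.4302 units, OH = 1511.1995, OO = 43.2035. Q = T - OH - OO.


Inventory position = OH + OO = 1511.1995 + 43.2035 = 1554.4030
Q = 3407.4302 - 1554.4030 = 1853.0272

1853.0272 units


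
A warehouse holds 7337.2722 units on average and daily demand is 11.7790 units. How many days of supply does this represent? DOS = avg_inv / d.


DOS = 7337.2722 / 11.7790 = 622.9113

622.9113 days


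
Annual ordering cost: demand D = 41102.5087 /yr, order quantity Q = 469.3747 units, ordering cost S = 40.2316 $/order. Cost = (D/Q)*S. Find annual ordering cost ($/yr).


Number of orders = D/Q = 87.5686
Cost = 87.5686 * 40.2316 = 3523.0269

3523.0269 $/yr


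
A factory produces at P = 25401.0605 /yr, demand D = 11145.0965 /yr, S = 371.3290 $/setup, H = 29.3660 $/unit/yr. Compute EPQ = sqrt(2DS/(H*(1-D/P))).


1 - D/P = 1 - 0.4388 = 0.5612
H*(1-D/P) = 16.4812
2DS = 8276995.0765
EPQ = sqrt(502207.4620) = 708.6660

708.6660 units


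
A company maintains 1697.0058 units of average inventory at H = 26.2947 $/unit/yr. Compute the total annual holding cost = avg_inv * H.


Cost = 1697.0058 * 26.2947 = 44622.2584

44622.2584 $/yr


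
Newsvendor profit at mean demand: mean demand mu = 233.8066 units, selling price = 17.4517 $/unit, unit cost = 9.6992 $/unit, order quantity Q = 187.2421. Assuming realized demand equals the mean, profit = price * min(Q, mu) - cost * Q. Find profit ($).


Sales at mu = min(187.2421, 233.8066) = 187.2421
Revenue = 17.4517 * 187.2421 = 3267.6930
Total cost = 9.6992 * 187.2421 = 1816.0986
Profit = 3267.6930 - 1816.0986 = 1451.5944

1451.5944 $


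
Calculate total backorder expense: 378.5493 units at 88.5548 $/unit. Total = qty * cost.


Total = 378.5493 * 88.5548 = 33522.3576

33522.3576 $


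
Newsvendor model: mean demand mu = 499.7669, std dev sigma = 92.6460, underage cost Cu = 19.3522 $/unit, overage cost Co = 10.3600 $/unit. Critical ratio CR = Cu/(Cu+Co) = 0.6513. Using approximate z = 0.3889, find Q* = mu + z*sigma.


CR = Cu/(Cu+Co) = 19.3522/(19.3522+10.3600) = 0.6513
z = 0.3889
Q* = 499.7669 + 0.3889 * 92.6460 = 535.7969

535.7969 units


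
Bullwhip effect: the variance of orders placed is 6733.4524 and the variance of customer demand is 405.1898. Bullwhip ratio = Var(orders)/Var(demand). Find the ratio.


BW = 6733.4524 / 405.1898 = 16.6180

16.6180


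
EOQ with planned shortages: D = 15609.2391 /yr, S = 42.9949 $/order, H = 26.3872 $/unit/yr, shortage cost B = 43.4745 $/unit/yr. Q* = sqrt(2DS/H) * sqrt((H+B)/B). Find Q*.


sqrt(2DS/H) = 225.5369
sqrt((H+B)/B) = 1.2677
Q* = 225.5369 * 1.2677 = 285.9038

285.9038 units


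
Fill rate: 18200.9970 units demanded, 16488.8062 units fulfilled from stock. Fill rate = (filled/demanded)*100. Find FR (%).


FR = 16488.8062 / 18200.9970 * 100 = 90.5929

90.5929%


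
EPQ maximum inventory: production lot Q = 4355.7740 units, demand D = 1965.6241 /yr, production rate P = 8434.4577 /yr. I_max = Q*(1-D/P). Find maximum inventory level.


D/P = 0.2330
1 - D/P = 0.7670
I_max = 4355.7740 * 0.7670 = 3340.6744

3340.6744 units


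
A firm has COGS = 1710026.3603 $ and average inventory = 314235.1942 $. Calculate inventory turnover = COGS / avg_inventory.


Turnover = 1710026.3603 / 314235.1942 = 5.4419

5.4419


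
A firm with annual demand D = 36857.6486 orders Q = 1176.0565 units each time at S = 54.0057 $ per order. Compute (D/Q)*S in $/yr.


Number of orders = D/Q = 31.3400
Cost = 31.3400 * 54.0057 = 1692.5404

1692.5404 $/yr


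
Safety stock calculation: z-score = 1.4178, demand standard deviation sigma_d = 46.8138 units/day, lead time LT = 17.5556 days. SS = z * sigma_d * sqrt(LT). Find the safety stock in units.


sqrt(LT) = sqrt(17.5556) = 4.1899
SS = 1.4178 * 46.8138 * 4.1899 = 278.0973

278.0973 units


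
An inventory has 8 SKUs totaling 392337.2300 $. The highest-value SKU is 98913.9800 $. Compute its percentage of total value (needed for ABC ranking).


Top item = 98913.9800
Total = 392337.2300
Percentage = 98913.9800 / 392337.2300 * 100 = 25.2115

25.2115%


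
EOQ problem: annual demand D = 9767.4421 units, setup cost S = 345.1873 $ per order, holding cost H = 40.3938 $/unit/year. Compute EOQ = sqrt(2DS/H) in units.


2*D*S = 2 * 9767.4421 * 345.1873 = 6743193.9328
2*D*S/H = 166936.3599
EOQ = sqrt(166936.3599) = 408.5785

408.5785 units


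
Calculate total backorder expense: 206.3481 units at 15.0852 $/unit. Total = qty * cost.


Total = 206.3481 * 15.0852 = 3112.8024

3112.8024 $


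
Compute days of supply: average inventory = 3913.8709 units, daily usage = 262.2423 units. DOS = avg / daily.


DOS = 3913.8709 / 262.2423 = 14.9246

14.9246 days


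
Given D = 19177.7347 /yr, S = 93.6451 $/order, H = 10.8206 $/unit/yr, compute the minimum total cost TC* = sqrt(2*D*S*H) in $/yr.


2*D*S*H = 38865450.2055
TC* = sqrt(38865450.2055) = 6234.2161

6234.2161 $/yr


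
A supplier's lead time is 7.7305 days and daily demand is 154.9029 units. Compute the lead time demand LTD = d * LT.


LTD = 154.9029 * 7.7305 = 1197.4769

1197.4769 units


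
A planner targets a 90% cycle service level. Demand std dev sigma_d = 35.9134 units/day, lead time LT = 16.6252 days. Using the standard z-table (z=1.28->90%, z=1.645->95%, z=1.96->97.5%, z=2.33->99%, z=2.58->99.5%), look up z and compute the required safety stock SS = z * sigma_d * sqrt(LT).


From the table, SL = 90% corresponds to z = 1.28
sqrt(LT) = sqrt(16.6252) = 4.0774
SS = 1.28 * 35.9134 * 4.0774 = 187.4347

187.4347 units


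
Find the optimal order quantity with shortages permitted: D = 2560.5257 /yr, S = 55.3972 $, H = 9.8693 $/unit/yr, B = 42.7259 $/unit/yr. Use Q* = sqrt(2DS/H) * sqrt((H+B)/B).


sqrt(2DS/H) = 169.5432
sqrt((H+B)/B) = 1.1095
Q* = 169.5432 * 1.1095 = 188.1082

188.1082 units


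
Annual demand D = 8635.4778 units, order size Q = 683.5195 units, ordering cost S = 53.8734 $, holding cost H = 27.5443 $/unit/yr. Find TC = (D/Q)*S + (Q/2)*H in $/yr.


Ordering cost = D*S/Q = 680.6281
Holding cost = Q*H/2 = 9413.5331
TC = 680.6281 + 9413.5331 = 10094.1611

10094.1611 $/yr


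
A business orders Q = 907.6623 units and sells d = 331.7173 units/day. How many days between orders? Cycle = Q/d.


Cycle = 907.6623 / 331.7173 = 2.7363

2.7363 days


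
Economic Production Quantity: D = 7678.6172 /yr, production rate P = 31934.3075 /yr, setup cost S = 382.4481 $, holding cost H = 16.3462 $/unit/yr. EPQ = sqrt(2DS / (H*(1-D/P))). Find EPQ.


1 - D/P = 1 - 0.2405 = 0.7595
H*(1-D/P) = 12.4157
2DS = 5873345.1175
EPQ = sqrt(473056.0231) = 687.7907

687.7907 units


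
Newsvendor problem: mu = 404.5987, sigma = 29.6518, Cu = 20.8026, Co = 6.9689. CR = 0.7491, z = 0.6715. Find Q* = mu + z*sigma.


CR = Cu/(Cu+Co) = 20.8026/(20.8026+6.9689) = 0.7491
z = 0.6715
Q* = 404.5987 + 0.6715 * 29.6518 = 424.5099

424.5099 units


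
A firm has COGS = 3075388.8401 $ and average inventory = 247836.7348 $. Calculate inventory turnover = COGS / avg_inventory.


Turnover = 3075388.8401 / 247836.7348 = 12.4089

12.4089


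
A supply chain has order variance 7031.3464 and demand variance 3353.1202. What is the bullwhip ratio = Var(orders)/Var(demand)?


BW = 7031.3464 / 3353.1202 = 2.0970

2.0970


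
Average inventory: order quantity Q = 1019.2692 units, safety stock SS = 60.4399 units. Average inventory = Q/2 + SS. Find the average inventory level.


Q/2 = 509.6346
Avg = 509.6346 + 60.4399 = 570.0745

570.0745 units


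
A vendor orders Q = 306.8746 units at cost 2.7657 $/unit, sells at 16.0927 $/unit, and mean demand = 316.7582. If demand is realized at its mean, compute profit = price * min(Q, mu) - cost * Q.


Sales at mu = min(306.8746, 316.7582) = 306.8746
Revenue = 16.0927 * 306.8746 = 4938.4409
Total cost = 2.7657 * 306.8746 = 848.7231
Profit = 4938.4409 - 848.7231 = 4089.7178

4089.7178 $


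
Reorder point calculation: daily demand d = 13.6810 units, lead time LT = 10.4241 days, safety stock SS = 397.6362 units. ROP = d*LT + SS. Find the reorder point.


d*LT = 13.6810 * 10.4241 = 142.6121
ROP = 142.6121 + 397.6362 = 540.2483

540.2483 units


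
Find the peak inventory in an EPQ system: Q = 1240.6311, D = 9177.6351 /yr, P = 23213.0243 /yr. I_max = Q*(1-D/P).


D/P = 0.3954
1 - D/P = 0.6046
I_max = 1240.6311 * 0.6046 = 750.1280

750.1280 units


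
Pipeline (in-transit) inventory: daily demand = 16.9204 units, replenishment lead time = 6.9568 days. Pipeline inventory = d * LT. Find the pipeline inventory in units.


Pipeline = 16.9204 * 6.9568 = 117.7118

117.7118 units


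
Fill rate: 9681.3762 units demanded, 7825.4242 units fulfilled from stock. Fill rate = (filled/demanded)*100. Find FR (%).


FR = 7825.4242 / 9681.3762 * 100 = 80.8297

80.8297%


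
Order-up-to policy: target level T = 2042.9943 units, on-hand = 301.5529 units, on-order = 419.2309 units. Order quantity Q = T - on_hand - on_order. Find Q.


Inventory position = OH + OO = 301.5529 + 419.2309 = 720.7838
Q = 2042.9943 - 720.7838 = 1322.2105

1322.2105 units


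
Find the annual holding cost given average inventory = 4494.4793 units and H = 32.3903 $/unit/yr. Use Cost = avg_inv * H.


Cost = 4494.4793 * 32.3903 = 145577.5329

145577.5329 $/yr


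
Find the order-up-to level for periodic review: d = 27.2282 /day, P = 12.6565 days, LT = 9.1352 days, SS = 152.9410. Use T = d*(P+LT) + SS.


P + LT = 21.7917
d*(P+LT) = 27.2282 * 21.7917 = 593.3488
T = 593.3488 + 152.9410 = 746.2898

746.2898 units


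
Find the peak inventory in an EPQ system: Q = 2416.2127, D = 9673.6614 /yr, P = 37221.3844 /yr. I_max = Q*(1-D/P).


D/P = 0.2599
1 - D/P = 0.7401
I_max = 2416.2127 * 0.7401 = 1788.2505

1788.2505 units


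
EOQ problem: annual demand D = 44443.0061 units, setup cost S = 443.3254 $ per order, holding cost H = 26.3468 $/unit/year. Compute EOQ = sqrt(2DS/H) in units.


2*D*S = 2 * 44443.0061 * 443.3254 = 39405426.9130
2*D*S/H = 1495643.7561
EOQ = sqrt(1495643.7561) = 1222.9651

1222.9651 units


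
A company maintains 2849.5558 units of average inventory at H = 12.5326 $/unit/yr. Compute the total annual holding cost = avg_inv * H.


Cost = 2849.5558 * 12.5326 = 35712.3430

35712.3430 $/yr


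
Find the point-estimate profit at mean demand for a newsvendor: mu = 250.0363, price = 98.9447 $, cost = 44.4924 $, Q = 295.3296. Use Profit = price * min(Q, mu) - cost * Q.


Sales at mu = min(295.3296, 250.0363) = 250.0363
Revenue = 98.9447 * 250.0363 = 24739.7667
Total cost = 44.4924 * 295.3296 = 13139.9227
Profit = 24739.7667 - 13139.9227 = 11599.8440

11599.8440 $


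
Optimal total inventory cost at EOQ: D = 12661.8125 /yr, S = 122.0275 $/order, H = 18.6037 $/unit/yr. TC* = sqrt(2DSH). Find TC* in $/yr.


2*D*S*H = 57488756.5452
TC* = sqrt(57488756.5452) = 7582.1340

7582.1340 $/yr


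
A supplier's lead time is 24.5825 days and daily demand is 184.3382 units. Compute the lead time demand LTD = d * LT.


LTD = 184.3382 * 24.5825 = 4531.4938

4531.4938 units


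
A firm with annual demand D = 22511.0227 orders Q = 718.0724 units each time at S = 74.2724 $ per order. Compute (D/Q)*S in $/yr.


Number of orders = D/Q = 31.3492
Cost = 31.3492 * 74.2724 = 2328.3832

2328.3832 $/yr


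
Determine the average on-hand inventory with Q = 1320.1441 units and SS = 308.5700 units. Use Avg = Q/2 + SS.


Q/2 = 660.0720
Avg = 660.0720 + 308.5700 = 968.6420

968.6420 units
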